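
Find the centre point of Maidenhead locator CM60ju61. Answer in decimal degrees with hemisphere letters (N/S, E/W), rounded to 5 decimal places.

30.83958° N, 127.19583° W

Field C=2, M=12: +2·20° lon, +12·10° lat → SW at lon -140°, lat 30°.
Square 6, 0: +6·2° lon, +0·1° lat → SW at lon -128°, lat 30°.
Subsquare j=9, u=20: +9·0.0833333° lon, +20·0.0416667° lat → SW at lon -127.25°, lat 30.8333°.
Extended square 6, 1: +6·0.00833333° lon, +1·0.00416667° lat → SW at lon -127.2°, lat 30.8375°.
Cell spans 0.00833333° lon × 0.00416667° lat. Centre is SW corner plus half of each.
latitude 30.83958° N, longitude 127.19583° W.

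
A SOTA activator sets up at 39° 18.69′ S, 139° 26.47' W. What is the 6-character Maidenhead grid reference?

Shift to the Maidenhead origin (180°W, 90°S): lon 40.5588, lat 50.6885.
Field (20°×10°, letters A–R): 40.5588/20 → 2 → C, 50.6885/10 → 5 → F; chars CF.
Square (2°×1°, digits 0–9): 0.5588/2 → 0, 0.6885/1 → 0; chars 00.
Subsquare (5′×2.5′, letters a–x): 0.5588/0.0833333 → 6 → g, 0.6885/0.0416667 → 16 → q; chars gq.

CF00gq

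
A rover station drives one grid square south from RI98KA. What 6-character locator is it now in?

RI97kx

Latitude subsquare a = 0; −1 → -1, wraps to 23 = x, carry into square.
Latitude square 8; −1 → 7.
The longitude characters are unchanged.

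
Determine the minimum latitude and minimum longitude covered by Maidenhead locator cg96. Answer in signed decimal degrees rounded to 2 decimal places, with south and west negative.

Field C=2, G=6: +2·20° lon, +6·10° lat → SW at lon -140°, lat -30°.
Square 9, 6: +9·2° lon, +6·1° lat → SW at lon -122°, lat -24°.
latitude -24.00, longitude -122.00.

-24.00, -122.00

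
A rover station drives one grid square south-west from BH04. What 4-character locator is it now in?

Longitude square 0; −1 → -1, wraps to 9, carry into field.
Longitude field B = 1; −1 → 0 = A.
Latitude square 4; −1 → 3.

AH93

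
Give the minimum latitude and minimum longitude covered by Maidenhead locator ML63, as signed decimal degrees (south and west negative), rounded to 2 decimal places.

23.00, 72.00

Field M=12, L=11: +12·20° lon, +11·10° lat → SW at lon 60°, lat 20°.
Square 6, 3: +6·2° lon, +3·1° lat → SW at lon 72°, lat 23°.
latitude 23.00, longitude 72.00.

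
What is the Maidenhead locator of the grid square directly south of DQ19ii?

DQ19ih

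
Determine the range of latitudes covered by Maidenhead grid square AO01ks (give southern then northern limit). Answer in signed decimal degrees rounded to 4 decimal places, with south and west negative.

51.7500, 51.7917

Field A=0, O=14: +0·20° lon, +14·10° lat → SW at lon -180°, lat 50°.
Square 0, 1: +0·2° lon, +1·1° lat → SW at lon -180°, lat 51°.
Subsquare k=10, s=18: +10·0.0833333° lon, +18·0.0416667° lat → SW at lon -179.167°, lat 51.75°.
Cell spans 0.0833333° lon × 0.0416667° lat.
south 51.7500, north 51.7917.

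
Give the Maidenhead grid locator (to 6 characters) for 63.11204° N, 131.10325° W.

Add 180° to longitude and 90° to latitude: 48.8967, 153.1120.
Field: lon ⌊48.8967/20⌋ = 2 → C; lat ⌊153.1120/10⌋ = 15 → P.
Square: lon ⌊8.8967/2⌋ = 4; lat ⌊3.1120/1⌋ = 3.
Subsquare: lon ⌊0.8967/0.0833333⌋ = 10 → k; lat ⌊0.1120/0.0416667⌋ = 2 → c.

CP43kc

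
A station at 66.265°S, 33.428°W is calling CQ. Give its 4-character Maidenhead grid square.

HC33

Add 180° to longitude and 90° to latitude: 146.57, 23.73.
Field: 146.57/20 → 7 → H, 23.73/10 → 2 → C; chars HC.
Square: 6.57/2 → 3, 3.73/1 → 3; chars 33.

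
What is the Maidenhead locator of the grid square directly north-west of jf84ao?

JF74xp

Longitude subsquare a = 0; −1 → -1, wraps to 23 = x, carry into square.
Longitude square 8; −1 → 7.
Latitude subsquare o = 14; +1 → 15 = p.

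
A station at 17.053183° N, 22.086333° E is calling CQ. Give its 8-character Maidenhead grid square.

KK17bb02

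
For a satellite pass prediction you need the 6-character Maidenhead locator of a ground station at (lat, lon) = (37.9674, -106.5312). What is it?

Offset from 180°W / 90°S: lon 73.4688°, lat 127.9674°.
Field: 73.4688/20 → 3 → D, 127.9674/10 → 12 → M; chars DM.
Square: 13.4688/2 → 6, 7.9674/1 → 7; chars 67.
Subsquare: 1.4688/0.0833333 → 17 → r, 0.9674/0.0416667 → 23 → x; chars rx.

DM67rx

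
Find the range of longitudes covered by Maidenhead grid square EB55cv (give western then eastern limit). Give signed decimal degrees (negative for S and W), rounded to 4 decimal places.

-89.8333, -89.7500

Field E=4, B=1: +4·20° lon, +1·10° lat → SW at lon -100°, lat -80°.
Square 5, 5: +5·2° lon, +5·1° lat → SW at lon -90°, lat -75°.
Subsquare c=2, v=21: +2·0.0833333° lon, +21·0.0416667° lat → SW at lon -89.8333°, lat -74.125°.
Cell spans 0.0833333° lon × 0.0416667° lat.
west -89.8333, east -89.7500.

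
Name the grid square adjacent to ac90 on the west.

Longitude square 9; −1 → 8.
The latitude characters are unchanged.

AC80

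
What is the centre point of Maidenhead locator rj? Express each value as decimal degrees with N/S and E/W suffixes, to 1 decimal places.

5.0° N, 170.0° E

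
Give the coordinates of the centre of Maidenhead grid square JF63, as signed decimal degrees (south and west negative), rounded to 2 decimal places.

Field J=9, F=5: +9·20° lon, +5·10° lat → SW at lon 0°, lat -40°.
Square 6, 3: +6·2° lon, +3·1° lat → SW at lon 12°, lat -37°.
Cell spans 2° lon × 1° lat. Centre is SW corner plus half of each.
latitude -36.50, longitude 13.00.

-36.50, 13.00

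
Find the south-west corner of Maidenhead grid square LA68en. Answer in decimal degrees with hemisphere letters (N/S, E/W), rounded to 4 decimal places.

81.4583° S, 52.3333° E

Field L=11, A=0: +11·20° lon, +0·10° lat → SW at lon 40°, lat -90°.
Square 6, 8: +6·2° lon, +8·1° lat → SW at lon 52°, lat -82°.
Subsquare e=4, n=13: +4·0.0833333° lon, +13·0.0416667° lat → SW at lon 52.3333°, lat -81.4583°.
latitude 81.4583° S, longitude 52.3333° E.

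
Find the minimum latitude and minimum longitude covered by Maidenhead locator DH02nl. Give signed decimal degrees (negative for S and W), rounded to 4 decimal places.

-17.5417, -118.9167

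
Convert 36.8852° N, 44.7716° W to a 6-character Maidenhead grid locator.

Shift to the Maidenhead origin (180°W, 90°S): lon 135.2284, lat 126.8852.
Field (20°×10°, letters A–R): lon ⌊135.2284/20⌋ = 6 → G; lat ⌊126.8852/10⌋ = 12 → M.
Square (2°×1°, digits 0–9): lon ⌊15.2284/2⌋ = 7; lat ⌊6.8852/1⌋ = 6.
Subsquare (5′×2.5′, letters a–x): lon ⌊1.2284/0.0833333⌋ = 14 → o; lat ⌊0.8852/0.0416667⌋ = 21 → v.

GM76ov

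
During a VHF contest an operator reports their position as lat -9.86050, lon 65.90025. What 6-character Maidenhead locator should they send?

MI20wd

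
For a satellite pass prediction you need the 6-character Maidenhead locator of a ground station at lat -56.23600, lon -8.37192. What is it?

ID53ts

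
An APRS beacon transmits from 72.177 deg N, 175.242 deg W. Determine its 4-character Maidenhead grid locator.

Add 180° to longitude and 90° to latitude: 4.76, 162.18.
Field (20°×10°, letters A–R): 4.76/20 → 0 → A, 162.18/10 → 16 → Q; chars AQ.
Square (2°×1°, digits 0–9): 4.76/2 → 2, 2.18/1 → 2; chars 22.

AQ22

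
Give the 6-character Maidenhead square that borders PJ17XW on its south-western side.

PJ17wv

Longitude subsquare x = 23; −1 → 22 = w.
Latitude subsquare w = 22; −1 → 21 = v.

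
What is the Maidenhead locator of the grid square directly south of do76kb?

DO76ka

Latitude subsquare b = 1; −1 → 0 = a.
The longitude characters are unchanged.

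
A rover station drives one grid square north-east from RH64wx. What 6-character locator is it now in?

Longitude subsquare w = 22; +1 → 23 = x.
Latitude subsquare x = 23; +1 → 24, wraps to 0 = a, carry into square.
Latitude square 4; +1 → 5.

RH65xa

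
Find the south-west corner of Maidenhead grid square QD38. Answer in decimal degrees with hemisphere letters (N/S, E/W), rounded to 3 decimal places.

Field Q=16, D=3: +16·20° lon, +3·10° lat → SW at lon 140°, lat -60°.
Square 3, 8: +3·2° lon, +8·1° lat → SW at lon 146°, lat -52°.
latitude 52.000° S, longitude 146.000° E.

52.000° S, 146.000° E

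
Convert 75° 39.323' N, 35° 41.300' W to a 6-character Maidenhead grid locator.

HQ25dp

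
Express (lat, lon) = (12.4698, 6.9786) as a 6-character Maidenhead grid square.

JK32ll

Add 180° to longitude and 90° to latitude: 186.9786, 102.4698.
Field: 186.9786/20 → 9 → J, 102.4698/10 → 10 → K; chars JK.
Square: 6.9786/2 → 3, 2.4698/1 → 2; chars 32.
Subsquare: 0.9786/0.0833333 → 11 → l, 0.4698/0.0416667 → 11 → l; chars ll.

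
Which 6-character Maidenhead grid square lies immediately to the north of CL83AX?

Latitude subsquare x = 23; +1 → 24, wraps to 0 = a, carry into square.
Latitude square 3; +1 → 4.
The longitude characters are unchanged.

CL84aa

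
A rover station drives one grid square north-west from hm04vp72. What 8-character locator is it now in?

Longitude extended square 7; −1 → 6.
Latitude extended square 2; +1 → 3.

HM04vp63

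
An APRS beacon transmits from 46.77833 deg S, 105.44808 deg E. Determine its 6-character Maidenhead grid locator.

Add 180° to longitude and 90° to latitude: 285.4481, 43.2217.
Field: 285.4481/20 → 14 → O, 43.2217/10 → 4 → E; chars OE.
Square: 5.4481/2 → 2, 3.2217/1 → 3; chars 23.
Subsquare: 1.4481/0.0833333 → 17 → r, 0.2217/0.0416667 → 5 → f; chars rf.

OE23rf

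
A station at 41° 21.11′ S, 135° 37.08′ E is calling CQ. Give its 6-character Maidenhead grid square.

PE78tp

Offset from 180°W / 90°S: lon 315.6180°, lat 48.6482°.
Field: 315.6180/20 → 15 → P, 48.6482/10 → 4 → E; chars PE.
Square: 15.6180/2 → 7, 8.6482/1 → 8; chars 78.
Subsquare: 1.6180/0.0833333 → 19 → t, 0.6482/0.0416667 → 15 → p; chars tp.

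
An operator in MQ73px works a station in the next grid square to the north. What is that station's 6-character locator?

MQ74pa

Latitude subsquare x = 23; +1 → 24, wraps to 0 = a, carry into square.
Latitude square 3; +1 → 4.
The longitude characters are unchanged.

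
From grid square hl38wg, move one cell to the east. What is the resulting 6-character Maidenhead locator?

HL38xg

Longitude subsquare w = 22; +1 → 23 = x.
The latitude characters are unchanged.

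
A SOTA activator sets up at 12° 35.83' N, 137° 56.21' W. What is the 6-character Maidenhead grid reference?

Add 180° to longitude and 90° to latitude: 42.0632, 102.5972.
Field: 42.0632/20 → 2 → C, 102.5972/10 → 10 → K; chars CK.
Square: 2.0632/2 → 1, 2.5972/1 → 2; chars 12.
Subsquare: 0.0632/0.0833333 → 0 → a, 0.5972/0.0416667 → 14 → o; chars ao.

CK12ao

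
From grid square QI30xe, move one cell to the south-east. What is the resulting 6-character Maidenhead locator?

Longitude subsquare x = 23; +1 → 24, wraps to 0 = a, carry into square.
Longitude square 3; +1 → 4.
Latitude subsquare e = 4; −1 → 3 = d.

QI40ad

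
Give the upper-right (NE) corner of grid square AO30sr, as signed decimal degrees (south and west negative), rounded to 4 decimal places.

50.7500, -172.4167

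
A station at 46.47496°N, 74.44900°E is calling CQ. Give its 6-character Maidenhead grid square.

Offset from 180°W / 90°S: lon 254.4490°, lat 136.4750°.
Field: 254.4490/20 → 12 → M, 136.4750/10 → 13 → N; chars MN.
Square: 14.4490/2 → 7, 6.4750/1 → 6; chars 76.
Subsquare: 0.4490/0.0833333 → 5 → f, 0.4750/0.0416667 → 11 → l; chars fl.

MN76fl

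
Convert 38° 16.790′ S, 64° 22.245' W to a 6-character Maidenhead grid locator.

FF71tr

Add 180° to longitude and 90° to latitude: 115.6292, 51.7202.
Field: lon ⌊115.6292/20⌋ = 5 → F; lat ⌊51.7202/10⌋ = 5 → F.
Square: lon ⌊15.6292/2⌋ = 7; lat ⌊1.7202/1⌋ = 1.
Subsquare: lon ⌊1.6292/0.0833333⌋ = 19 → t; lat ⌊0.7202/0.0416667⌋ = 17 → r.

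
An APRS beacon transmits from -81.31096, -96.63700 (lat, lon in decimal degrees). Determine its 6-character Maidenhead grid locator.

EA18qq

Add 180° to longitude and 90° to latitude: 83.3630, 8.6890.
Field: 83.3630/20 → 4 → E, 8.6890/10 → 0 → A; chars EA.
Square: 3.3630/2 → 1, 8.6890/1 → 8; chars 18.
Subsquare: 1.3630/0.0833333 → 16 → q, 0.6890/0.0416667 → 16 → q; chars qq.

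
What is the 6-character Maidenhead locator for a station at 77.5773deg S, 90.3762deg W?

Shift to the Maidenhead origin (180°W, 90°S): lon 89.6238, lat 12.4227.
Field: 89.6238/20 → 4 → E, 12.4227/10 → 1 → B; chars EB.
Square: 9.6238/2 → 4, 2.4227/1 → 2; chars 42.
Subsquare: 1.6238/0.0833333 → 19 → t, 0.4227/0.0416667 → 10 → k; chars tk.

EB42tk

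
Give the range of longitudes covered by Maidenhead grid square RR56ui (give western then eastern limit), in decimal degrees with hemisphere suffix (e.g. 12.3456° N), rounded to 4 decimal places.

171.6667° E, 171.7500° E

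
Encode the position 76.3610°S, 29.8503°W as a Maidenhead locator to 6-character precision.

HB53bp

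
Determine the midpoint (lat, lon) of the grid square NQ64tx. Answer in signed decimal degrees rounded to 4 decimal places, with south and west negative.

74.9792, 93.6250

Field N=13, Q=16: +13·20° lon, +16·10° lat → SW at lon 80°, lat 70°.
Square 6, 4: +6·2° lon, +4·1° lat → SW at lon 92°, lat 74°.
Subsquare t=19, x=23: +19·0.0833333° lon, +23·0.0416667° lat → SW at lon 93.5833°, lat 74.9583°.
Cell spans 0.0833333° lon × 0.0416667° lat. Centre is SW corner plus half of each.
latitude 74.9792, longitude 93.6250.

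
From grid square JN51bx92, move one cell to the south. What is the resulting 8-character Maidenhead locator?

JN51bx91

Latitude extended square 2; −1 → 1.
The longitude characters are unchanged.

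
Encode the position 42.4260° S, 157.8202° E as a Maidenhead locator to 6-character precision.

Offset from 180°W / 90°S: lon 337.8202°, lat 47.5740°.
Field: lon ⌊337.8202/20⌋ = 16 → Q; lat ⌊47.5740/10⌋ = 4 → E.
Square: lon ⌊17.8202/2⌋ = 8; lat ⌊7.5740/1⌋ = 7.
Subsquare: lon ⌊1.8202/0.0833333⌋ = 21 → v; lat ⌊0.5740/0.0416667⌋ = 13 → n.

QE87vn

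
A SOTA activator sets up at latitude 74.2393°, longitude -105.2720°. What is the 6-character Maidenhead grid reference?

DQ74if

Offset from 180°W / 90°S: lon 74.7280°, lat 164.2393°.
Field: lon ⌊74.7280/20⌋ = 3 → D; lat ⌊164.2393/10⌋ = 16 → Q.
Square: lon ⌊14.7280/2⌋ = 7; lat ⌊4.2393/1⌋ = 4.
Subsquare: lon ⌊0.7280/0.0833333⌋ = 8 → i; lat ⌊0.2393/0.0416667⌋ = 5 → f.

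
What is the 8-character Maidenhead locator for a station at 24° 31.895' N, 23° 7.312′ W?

Offset from 180°W / 90°S: lon 156.87813°, lat 114.53158°.
Field (20°×10°, letters A–R): 156.87813/20 → 7 → H, 114.53158/10 → 11 → L; chars HL.
Square (2°×1°, digits 0–9): 16.87813/2 → 8, 4.53158/1 → 4; chars 84.
Subsquare (5′×2.5′, letters a–x): 0.87813/0.0833333 → 10 → k, 0.53158/0.0416667 → 12 → m; chars km.
Extended square (30″×15″, digits 0–9): 0.04480/0.00833333 → 5, 0.03158/0.00416667 → 7; chars 57.

HL84km57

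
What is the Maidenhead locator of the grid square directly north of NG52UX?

Latitude subsquare x = 23; +1 → 24, wraps to 0 = a, carry into square.
Latitude square 2; +1 → 3.
The longitude characters are unchanged.

NG53ua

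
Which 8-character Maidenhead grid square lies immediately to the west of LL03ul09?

LL03tl99

Longitude extended square 0; −1 → -1, wraps to 9, carry into subsquare.
Longitude subsquare u = 20; −1 → 19 = t.
The latitude characters are unchanged.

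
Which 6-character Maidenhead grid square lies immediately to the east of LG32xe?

Longitude subsquare x = 23; +1 → 24, wraps to 0 = a, carry into square.
Longitude square 3; +1 → 4.
The latitude characters are unchanged.

LG42ae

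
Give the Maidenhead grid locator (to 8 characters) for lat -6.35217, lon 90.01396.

NI53ap15

Shift to the Maidenhead origin (180°W, 90°S): lon 270.01396, lat 83.64783.
Field: lon ⌊270.01396/20⌋ = 13 → N; lat ⌊83.64783/10⌋ = 8 → I.
Square: lon ⌊10.01396/2⌋ = 5; lat ⌊3.64783/1⌋ = 3.
Subsquare: lon ⌊0.01396/0.0833333⌋ = 0 → a; lat ⌊0.64783/0.0416667⌋ = 15 → p.
Extended square: lon ⌊0.01396/0.00833333⌋ = 1; lat ⌊0.02283/0.00416667⌋ = 5.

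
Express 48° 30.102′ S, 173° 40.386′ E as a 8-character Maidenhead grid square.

RE61ul09

Shift to the Maidenhead origin (180°W, 90°S): lon 353.67310, lat 41.49830.
Field: 353.67310/20 → 17 → R, 41.49830/10 → 4 → E; chars RE.
Square: 13.67310/2 → 6, 1.49830/1 → 1; chars 61.
Subsquare: 1.67310/0.0833333 → 20 → u, 0.49830/0.0416667 → 11 → l; chars ul.
Extended square: 0.00643/0.00833333 → 0, 0.03997/0.00416667 → 9; chars 09.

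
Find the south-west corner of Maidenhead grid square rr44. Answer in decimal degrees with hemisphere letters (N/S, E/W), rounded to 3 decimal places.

84.000° N, 168.000° E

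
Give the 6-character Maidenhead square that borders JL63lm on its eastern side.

Longitude subsquare l = 11; +1 → 12 = m.
The latitude characters are unchanged.

JL63mm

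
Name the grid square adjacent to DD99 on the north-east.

Longitude square 9; +1 → 10, wraps to 0, carry into field.
Longitude field D = 3; +1 → 4 = E.
Latitude square 9; +1 → 10, wraps to 0, carry into field.
Latitude field D = 3; +1 → 4 = E.

EE00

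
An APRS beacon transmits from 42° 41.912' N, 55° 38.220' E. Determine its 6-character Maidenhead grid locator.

Offset from 180°W / 90°S: lon 235.6370°, lat 132.6985°.
Field: 235.6370/20 → 11 → L, 132.6985/10 → 13 → N; chars LN.
Square: 15.6370/2 → 7, 2.6985/1 → 2; chars 72.
Subsquare: 1.6370/0.0833333 → 19 → t, 0.6985/0.0416667 → 16 → q; chars tq.

LN72tq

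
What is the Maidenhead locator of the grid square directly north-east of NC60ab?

NC60bc

Longitude subsquare a = 0; +1 → 1 = b.
Latitude subsquare b = 1; +1 → 2 = c.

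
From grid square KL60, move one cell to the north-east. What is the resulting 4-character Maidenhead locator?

KL71

Longitude square 6; +1 → 7.
Latitude square 0; +1 → 1.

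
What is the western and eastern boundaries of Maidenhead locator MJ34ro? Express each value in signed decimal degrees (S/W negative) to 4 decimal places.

Field M=12, J=9: +12·20° lon, +9·10° lat → SW at lon 60°, lat 0°.
Square 3, 4: +3·2° lon, +4·1° lat → SW at lon 66°, lat 4°.
Subsquare r=17, o=14: +17·0.0833333° lon, +14·0.0416667° lat → SW at lon 67.4167°, lat 4.58333°.
Cell spans 0.0833333° lon × 0.0416667° lat.
west 67.4167, east 67.5000.

67.4167, 67.5000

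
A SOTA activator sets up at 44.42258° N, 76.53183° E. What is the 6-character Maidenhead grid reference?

MN84gk

Offset from 180°W / 90°S: lon 256.5318°, lat 134.4226°.
Field: lon ⌊256.5318/20⌋ = 12 → M; lat ⌊134.4226/10⌋ = 13 → N.
Square: lon ⌊16.5318/2⌋ = 8; lat ⌊4.4226/1⌋ = 4.
Subsquare: lon ⌊0.5318/0.0833333⌋ = 6 → g; lat ⌊0.4226/0.0416667⌋ = 10 → k.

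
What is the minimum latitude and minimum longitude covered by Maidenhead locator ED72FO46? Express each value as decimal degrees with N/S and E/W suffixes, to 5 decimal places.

57.39167° S, 85.55000° W

Field E=4, D=3: +4·20° lon, +3·10° lat → SW at lon -100°, lat -60°.
Square 7, 2: +7·2° lon, +2·1° lat → SW at lon -86°, lat -58°.
Subsquare f=5, o=14: +5·0.0833333° lon, +14·0.0416667° lat → SW at lon -85.5833°, lat -57.4167°.
Extended square 4, 6: +4·0.00833333° lon, +6·0.00416667° lat → SW at lon -85.55°, lat -57.3917°.
latitude 57.39167° S, longitude 85.55000° W.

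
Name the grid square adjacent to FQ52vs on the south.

FQ52vr

Latitude subsquare s = 18; −1 → 17 = r.
The longitude characters are unchanged.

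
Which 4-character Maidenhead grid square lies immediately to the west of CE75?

Longitude square 7; −1 → 6.
The latitude characters are unchanged.

CE65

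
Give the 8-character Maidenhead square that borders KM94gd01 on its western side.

Longitude extended square 0; −1 → -1, wraps to 9, carry into subsquare.
Longitude subsquare g = 6; −1 → 5 = f.
The latitude characters are unchanged.

KM94fd91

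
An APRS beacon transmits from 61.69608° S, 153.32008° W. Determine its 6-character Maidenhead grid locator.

Shift to the Maidenhead origin (180°W, 90°S): lon 26.6799, lat 28.3039.
Field: lon ⌊26.6799/20⌋ = 1 → B; lat ⌊28.3039/10⌋ = 2 → C.
Square: lon ⌊6.6799/2⌋ = 3; lat ⌊8.3039/1⌋ = 8.
Subsquare: lon ⌊0.6799/0.0833333⌋ = 8 → i; lat ⌊0.3039/0.0416667⌋ = 7 → h.

BC38ih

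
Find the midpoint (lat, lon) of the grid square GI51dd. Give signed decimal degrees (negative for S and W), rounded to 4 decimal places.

-8.8542, -49.7083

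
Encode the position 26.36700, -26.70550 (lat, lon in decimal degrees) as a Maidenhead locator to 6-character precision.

Shift to the Maidenhead origin (180°W, 90°S): lon 153.2945, lat 116.3670.
Field: 153.2945/20 → 7 → H, 116.3670/10 → 11 → L; chars HL.
Square: 13.2945/2 → 6, 6.3670/1 → 6; chars 66.
Subsquare: 1.2945/0.0833333 → 15 → p, 0.3670/0.0416667 → 8 → i; chars pi.

HL66pi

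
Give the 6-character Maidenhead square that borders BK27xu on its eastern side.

BK37au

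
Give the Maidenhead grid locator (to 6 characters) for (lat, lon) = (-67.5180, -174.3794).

AC22tl

Shift to the Maidenhead origin (180°W, 90°S): lon 5.6206, lat 22.4820.
Field (20°×10°, letters A–R): 5.6206/20 → 0 → A, 22.4820/10 → 2 → C; chars AC.
Square (2°×1°, digits 0–9): 5.6206/2 → 2, 2.4820/1 → 2; chars 22.
Subsquare (5′×2.5′, letters a–x): 1.6206/0.0833333 → 19 → t, 0.4820/0.0416667 → 11 → l; chars tl.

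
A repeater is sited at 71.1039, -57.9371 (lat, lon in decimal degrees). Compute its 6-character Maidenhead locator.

Offset from 180°W / 90°S: lon 122.0629°, lat 161.1039°.
Field: 122.0629/20 → 6 → G, 161.1039/10 → 16 → Q; chars GQ.
Square: 2.0629/2 → 1, 1.1039/1 → 1; chars 11.
Subsquare: 0.0629/0.0833333 → 0 → a, 0.1039/0.0416667 → 2 → c; chars ac.

GQ11ac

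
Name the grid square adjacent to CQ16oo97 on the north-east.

Longitude extended square 9; +1 → 10, wraps to 0, carry into subsquare.
Longitude subsquare o = 14; +1 → 15 = p.
Latitude extended square 7; +1 → 8.

CQ16po08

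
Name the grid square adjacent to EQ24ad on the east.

Longitude subsquare a = 0; +1 → 1 = b.
The latitude characters are unchanged.

EQ24bd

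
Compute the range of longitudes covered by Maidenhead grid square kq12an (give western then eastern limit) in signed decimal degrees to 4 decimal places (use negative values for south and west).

22.0000, 22.0833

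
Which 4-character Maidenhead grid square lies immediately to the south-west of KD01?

JD90

Longitude square 0; −1 → -1, wraps to 9, carry into field.
Longitude field K = 10; −1 → 9 = J.
Latitude square 1; −1 → 0.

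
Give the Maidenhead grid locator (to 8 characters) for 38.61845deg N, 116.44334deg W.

Shift to the Maidenhead origin (180°W, 90°S): lon 63.55666, lat 128.61845.
Field: 63.55666/20 → 3 → D, 128.61845/10 → 12 → M; chars DM.
Square: 3.55666/2 → 1, 8.61845/1 → 8; chars 18.
Subsquare: 1.55666/0.0833333 → 18 → s, 0.61845/0.0416667 → 14 → o; chars so.
Extended square: 0.05666/0.00833333 → 6, 0.03512/0.00416667 → 8; chars 68.

DM18so68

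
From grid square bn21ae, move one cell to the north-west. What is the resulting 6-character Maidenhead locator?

BN11xf

Longitude subsquare a = 0; −1 → -1, wraps to 23 = x, carry into square.
Longitude square 2; −1 → 1.
Latitude subsquare e = 4; +1 → 5 = f.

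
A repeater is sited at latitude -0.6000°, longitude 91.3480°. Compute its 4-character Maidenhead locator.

NI59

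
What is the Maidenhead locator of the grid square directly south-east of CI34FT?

Longitude subsquare f = 5; +1 → 6 = g.
Latitude subsquare t = 19; −1 → 18 = s.

CI34gs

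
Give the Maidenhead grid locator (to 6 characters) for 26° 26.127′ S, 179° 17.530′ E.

RG93pn

Shift to the Maidenhead origin (180°W, 90°S): lon 359.2922, lat 63.5645.
Field (20°×10°, letters A–R): lon ⌊359.2922/20⌋ = 17 → R; lat ⌊63.5645/10⌋ = 6 → G.
Square (2°×1°, digits 0–9): lon ⌊19.2922/2⌋ = 9; lat ⌊3.5645/1⌋ = 3.
Subsquare (5′×2.5′, letters a–x): lon ⌊1.2922/0.0833333⌋ = 15 → p; lat ⌊0.5645/0.0416667⌋ = 13 → n.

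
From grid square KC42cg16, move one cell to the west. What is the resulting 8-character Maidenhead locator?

KC42cg06

Longitude extended square 1; −1 → 0.
The latitude characters are unchanged.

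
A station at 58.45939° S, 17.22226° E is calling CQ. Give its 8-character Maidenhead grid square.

Add 180° to longitude and 90° to latitude: 197.22226, 31.54061.
Field (20°×10°, letters A–R): lon ⌊197.22226/20⌋ = 9 → J; lat ⌊31.54061/10⌋ = 3 → D.
Square (2°×1°, digits 0–9): lon ⌊17.22226/2⌋ = 8; lat ⌊1.54061/1⌋ = 1.
Subsquare (5′×2.5′, letters a–x): lon ⌊1.22226/0.0833333⌋ = 14 → o; lat ⌊0.54061/0.0416667⌋ = 12 → m.
Extended square (30″×15″, digits 0–9): lon ⌊0.05559/0.00833333⌋ = 6; lat ⌊0.04061/0.00416667⌋ = 9.

JD81om69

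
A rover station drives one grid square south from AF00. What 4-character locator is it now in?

AE09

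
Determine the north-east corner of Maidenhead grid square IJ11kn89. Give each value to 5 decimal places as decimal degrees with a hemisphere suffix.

Field I=8, J=9: +8·20° lon, +9·10° lat → SW at lon -20°, lat 0°.
Square 1, 1: +1·2° lon, +1·1° lat → SW at lon -18°, lat 1°.
Subsquare k=10, n=13: +10·0.0833333° lon, +13·0.0416667° lat → SW at lon -17.1667°, lat 1.54167°.
Extended square 8, 9: +8·0.00833333° lon, +9·0.00416667° lat → SW at lon -17.1°, lat 1.57917°.
Cell spans 0.00833333° lon × 0.00416667° lat. NE corner is SW corner plus one full cell.
latitude 1.58333° N, longitude 17.09167° W.

1.58333° N, 17.09167° W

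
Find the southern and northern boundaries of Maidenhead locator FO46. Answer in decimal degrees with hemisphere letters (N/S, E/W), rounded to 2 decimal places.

56.00° N, 57.00° N

Field F=5, O=14: +5·20° lon, +14·10° lat → SW at lon -80°, lat 50°.
Square 4, 6: +4·2° lon, +6·1° lat → SW at lon -72°, lat 56°.
Cell spans 2° lon × 1° lat.
south 56.00° N, north 57.00° N.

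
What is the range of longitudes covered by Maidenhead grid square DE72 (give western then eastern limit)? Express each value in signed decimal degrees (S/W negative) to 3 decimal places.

-106.000, -104.000

Field D=3, E=4: +3·20° lon, +4·10° lat → SW at lon -120°, lat -50°.
Square 7, 2: +7·2° lon, +2·1° lat → SW at lon -106°, lat -48°.
Cell spans 2° lon × 1° lat.
west -106.000, east -104.000.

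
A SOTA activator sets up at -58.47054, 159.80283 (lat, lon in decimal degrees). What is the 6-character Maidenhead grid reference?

QD91vm

Offset from 180°W / 90°S: lon 339.8028°, lat 31.5295°.
Field (20°×10°, letters A–R): 339.8028/20 → 16 → Q, 31.5295/10 → 3 → D; chars QD.
Square (2°×1°, digits 0–9): 19.8028/2 → 9, 1.5295/1 → 1; chars 91.
Subsquare (5′×2.5′, letters a–x): 1.8028/0.0833333 → 21 → v, 0.5295/0.0416667 → 12 → m; chars vm.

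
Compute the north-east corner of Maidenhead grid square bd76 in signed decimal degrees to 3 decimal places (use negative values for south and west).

-53.000, -144.000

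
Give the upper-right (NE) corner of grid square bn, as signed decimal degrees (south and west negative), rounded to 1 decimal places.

Field B=1, N=13: +1·20° lon, +13·10° lat → SW at lon -160°, lat 40°.
Cell spans 20° lon × 10° lat. NE corner is SW corner plus one full cell.
latitude 50.0, longitude -140.0.

50.0, -140.0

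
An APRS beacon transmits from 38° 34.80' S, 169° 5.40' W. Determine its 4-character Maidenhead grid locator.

AF51

Add 180° to longitude and 90° to latitude: 10.91, 51.42.
Field: 10.91/20 → 0 → A, 51.42/10 → 5 → F; chars AF.
Square: 10.91/2 → 5, 1.42/1 → 1; chars 51.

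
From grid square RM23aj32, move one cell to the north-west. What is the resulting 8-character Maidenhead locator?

RM23aj23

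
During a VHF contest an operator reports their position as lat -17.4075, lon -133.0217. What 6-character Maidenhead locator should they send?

Add 180° to longitude and 90° to latitude: 46.9783, 72.5925.
Field: lon ⌊46.9783/20⌋ = 2 → C; lat ⌊72.5925/10⌋ = 7 → H.
Square: lon ⌊6.9783/2⌋ = 3; lat ⌊2.5925/1⌋ = 2.
Subsquare: lon ⌊0.9783/0.0833333⌋ = 11 → l; lat ⌊0.5925/0.0416667⌋ = 14 → o.

CH32lo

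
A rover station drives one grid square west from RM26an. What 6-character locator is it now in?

Longitude subsquare a = 0; −1 → -1, wraps to 23 = x, carry into square.
Longitude square 2; −1 → 1.
The latitude characters are unchanged.

RM16xn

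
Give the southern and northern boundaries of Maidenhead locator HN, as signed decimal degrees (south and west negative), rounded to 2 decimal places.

40.00, 50.00

Field H=7, N=13: +7·20° lon, +13·10° lat → SW at lon -40°, lat 40°.
Cell spans 20° lon × 10° lat.
south 40.00, north 50.00.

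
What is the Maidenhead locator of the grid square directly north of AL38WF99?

Latitude extended square 9; +1 → 10, wraps to 0, carry into subsquare.
Latitude subsquare f = 5; +1 → 6 = g.
The longitude characters are unchanged.

AL38wg90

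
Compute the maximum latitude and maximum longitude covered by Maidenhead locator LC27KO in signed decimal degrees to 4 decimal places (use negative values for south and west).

-62.3750, 44.9167

Field L=11, C=2: +11·20° lon, +2·10° lat → SW at lon 40°, lat -70°.
Square 2, 7: +2·2° lon, +7·1° lat → SW at lon 44°, lat -63°.
Subsquare k=10, o=14: +10·0.0833333° lon, +14·0.0416667° lat → SW at lon 44.8333°, lat -62.4167°.
Cell spans 0.0833333° lon × 0.0416667° lat. NE corner is SW corner plus one full cell.
latitude -62.3750, longitude 44.9167.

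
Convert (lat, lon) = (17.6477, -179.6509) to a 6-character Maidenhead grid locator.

AK07ep

Offset from 180°W / 90°S: lon 0.3491°, lat 107.6477°.
Field: lon ⌊0.3491/20⌋ = 0 → A; lat ⌊107.6477/10⌋ = 10 → K.
Square: lon ⌊0.3491/2⌋ = 0; lat ⌊7.6477/1⌋ = 7.
Subsquare: lon ⌊0.3491/0.0833333⌋ = 4 → e; lat ⌊0.6477/0.0416667⌋ = 15 → p.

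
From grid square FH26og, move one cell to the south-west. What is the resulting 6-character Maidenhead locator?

FH26nf

Longitude subsquare o = 14; −1 → 13 = n.
Latitude subsquare g = 6; −1 → 5 = f.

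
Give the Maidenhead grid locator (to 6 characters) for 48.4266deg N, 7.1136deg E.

JN38nk

Offset from 180°W / 90°S: lon 187.1136°, lat 138.4266°.
Field: 187.1136/20 → 9 → J, 138.4266/10 → 13 → N; chars JN.
Square: 7.1136/2 → 3, 8.4266/1 → 8; chars 38.
Subsquare: 1.1136/0.0833333 → 13 → n, 0.4266/0.0416667 → 10 → k; chars nk.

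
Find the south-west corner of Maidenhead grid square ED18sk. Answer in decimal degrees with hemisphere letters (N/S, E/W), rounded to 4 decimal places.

51.5833° S, 96.5000° W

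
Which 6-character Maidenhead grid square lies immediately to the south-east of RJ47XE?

RJ57ad

Longitude subsquare x = 23; +1 → 24, wraps to 0 = a, carry into square.
Longitude square 4; +1 → 5.
Latitude subsquare e = 4; −1 → 3 = d.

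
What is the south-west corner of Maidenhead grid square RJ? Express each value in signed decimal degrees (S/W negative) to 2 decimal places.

0.00, 160.00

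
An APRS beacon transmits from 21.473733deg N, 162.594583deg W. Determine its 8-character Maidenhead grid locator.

Offset from 180°W / 90°S: lon 17.40542°, lat 111.47373°.
Field: lon ⌊17.40542/20⌋ = 0 → A; lat ⌊111.47373/10⌋ = 11 → L.
Square: lon ⌊17.40542/2⌋ = 8; lat ⌊1.47373/1⌋ = 1.
Subsquare: lon ⌊1.40542/0.0833333⌋ = 16 → q; lat ⌊0.47373/0.0416667⌋ = 11 → l.
Extended square: lon ⌊0.07208/0.00833333⌋ = 8; lat ⌊0.01540/0.00416667⌋ = 3.

AL81ql83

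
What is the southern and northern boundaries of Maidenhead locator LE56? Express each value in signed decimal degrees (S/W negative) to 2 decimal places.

Field L=11, E=4: +11·20° lon, +4·10° lat → SW at lon 40°, lat -50°.
Square 5, 6: +5·2° lon, +6·1° lat → SW at lon 50°, lat -44°.
Cell spans 2° lon × 1° lat.
south -44.00, north -43.00.

-44.00, -43.00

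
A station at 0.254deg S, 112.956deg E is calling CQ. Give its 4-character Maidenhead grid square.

Add 180° to longitude and 90° to latitude: 292.96, 89.75.
Field: lon ⌊292.96/20⌋ = 14 → O; lat ⌊89.75/10⌋ = 8 → I.
Square: lon ⌊12.96/2⌋ = 6; lat ⌊9.75/1⌋ = 9.

OI69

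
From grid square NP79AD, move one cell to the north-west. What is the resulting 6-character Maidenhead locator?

NP69xe

Longitude subsquare a = 0; −1 → -1, wraps to 23 = x, carry into square.
Longitude square 7; −1 → 6.
Latitude subsquare d = 3; +1 → 4 = e.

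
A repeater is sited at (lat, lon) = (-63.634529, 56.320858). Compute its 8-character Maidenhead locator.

Add 180° to longitude and 90° to latitude: 236.32086, 26.36547.
Field: 236.32086/20 → 11 → L, 26.36547/10 → 2 → C; chars LC.
Square: 16.32086/2 → 8, 6.36547/1 → 6; chars 86.
Subsquare: 0.32086/0.0833333 → 3 → d, 0.36547/0.0416667 → 8 → i; chars di.
Extended square: 0.07086/0.00833333 → 8, 0.03214/0.00416667 → 7; chars 87.

LC86di87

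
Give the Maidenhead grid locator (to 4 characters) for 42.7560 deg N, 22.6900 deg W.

HN82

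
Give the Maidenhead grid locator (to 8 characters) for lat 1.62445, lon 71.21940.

Shift to the Maidenhead origin (180°W, 90°S): lon 251.21940, lat 91.62445.
Field: lon ⌊251.21940/20⌋ = 12 → M; lat ⌊91.62445/10⌋ = 9 → J.
Square: lon ⌊11.21940/2⌋ = 5; lat ⌊1.62445/1⌋ = 1.
Subsquare: lon ⌊1.21940/0.0833333⌋ = 14 → o; lat ⌊0.62445/0.0416667⌋ = 14 → o.
Extended square: lon ⌊0.05273/0.00833333⌋ = 6; lat ⌊0.04112/0.00416667⌋ = 9.

MJ51oo69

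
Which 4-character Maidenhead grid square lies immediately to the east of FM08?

FM18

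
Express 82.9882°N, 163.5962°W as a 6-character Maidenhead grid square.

AR82ex

Add 180° to longitude and 90° to latitude: 16.4038, 172.9882.
Field: 16.4038/20 → 0 → A, 172.9882/10 → 17 → R; chars AR.
Square: 16.4038/2 → 8, 2.9882/1 → 2; chars 82.
Subsquare: 0.4038/0.0833333 → 4 → e, 0.9882/0.0416667 → 23 → x; chars ex.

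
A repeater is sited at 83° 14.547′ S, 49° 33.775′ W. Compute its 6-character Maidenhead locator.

GA56fs

Add 180° to longitude and 90° to latitude: 130.4371, 6.7575.
Field (20°×10°, letters A–R): 130.4371/20 → 6 → G, 6.7575/10 → 0 → A; chars GA.
Square (2°×1°, digits 0–9): 10.4371/2 → 5, 6.7575/1 → 6; chars 56.
Subsquare (5′×2.5′, letters a–x): 0.4371/0.0833333 → 5 → f, 0.7575/0.0416667 → 18 → s; chars fs.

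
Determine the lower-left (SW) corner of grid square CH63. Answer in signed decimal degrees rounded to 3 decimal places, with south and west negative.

Field C=2, H=7: +2·20° lon, +7·10° lat → SW at lon -140°, lat -20°.
Square 6, 3: +6·2° lon, +3·1° lat → SW at lon -128°, lat -17°.
latitude -17.000, longitude -128.000.

-17.000, -128.000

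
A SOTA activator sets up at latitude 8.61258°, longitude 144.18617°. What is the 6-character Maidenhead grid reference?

QJ28co

Add 180° to longitude and 90° to latitude: 324.1862, 98.6126.
Field: 324.1862/20 → 16 → Q, 98.6126/10 → 9 → J; chars QJ.
Square: 4.1862/2 → 2, 8.6126/1 → 8; chars 28.
Subsquare: 0.1862/0.0833333 → 2 → c, 0.6126/0.0416667 → 14 → o; chars co.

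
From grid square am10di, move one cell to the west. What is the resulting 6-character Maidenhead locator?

AM10ci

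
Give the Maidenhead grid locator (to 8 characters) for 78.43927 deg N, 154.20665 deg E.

QQ78ck45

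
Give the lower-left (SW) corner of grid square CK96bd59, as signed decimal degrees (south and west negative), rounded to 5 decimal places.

16.16250, -121.87500

Field C=2, K=10: +2·20° lon, +10·10° lat → SW at lon -140°, lat 10°.
Square 9, 6: +9·2° lon, +6·1° lat → SW at lon -122°, lat 16°.
Subsquare b=1, d=3: +1·0.0833333° lon, +3·0.0416667° lat → SW at lon -121.917°, lat 16.125°.
Extended square 5, 9: +5·0.00833333° lon, +9·0.00416667° lat → SW at lon -121.875°, lat 16.1625°.
latitude 16.16250, longitude -121.87500.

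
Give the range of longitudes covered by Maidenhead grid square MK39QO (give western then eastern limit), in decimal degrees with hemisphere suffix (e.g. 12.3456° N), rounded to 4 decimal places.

67.3333° E, 67.4167° E

Field M=12, K=10: +12·20° lon, +10·10° lat → SW at lon 60°, lat 10°.
Square 3, 9: +3·2° lon, +9·1° lat → SW at lon 66°, lat 19°.
Subsquare q=16, o=14: +16·0.0833333° lon, +14·0.0416667° lat → SW at lon 67.3333°, lat 19.5833°.
Cell spans 0.0833333° lon × 0.0416667° lat.
west 67.3333° E, east 67.4167° E.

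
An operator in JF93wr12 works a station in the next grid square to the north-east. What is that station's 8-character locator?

JF93wr23

Longitude extended square 1; +1 → 2.
Latitude extended square 2; +1 → 3.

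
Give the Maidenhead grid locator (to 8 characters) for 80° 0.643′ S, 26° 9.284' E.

KA39bx87

Shift to the Maidenhead origin (180°W, 90°S): lon 206.15473, lat 9.98928.
Field: lon ⌊206.15473/20⌋ = 10 → K; lat ⌊9.98928/10⌋ = 0 → A.
Square: lon ⌊6.15473/2⌋ = 3; lat ⌊9.98928/1⌋ = 9.
Subsquare: lon ⌊0.15473/0.0833333⌋ = 1 → b; lat ⌊0.98928/0.0416667⌋ = 23 → x.
Extended square: lon ⌊0.07140/0.00833333⌋ = 8; lat ⌊0.03095/0.00416667⌋ = 7.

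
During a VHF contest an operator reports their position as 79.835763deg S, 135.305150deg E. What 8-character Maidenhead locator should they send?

PB70pd69

Shift to the Maidenhead origin (180°W, 90°S): lon 315.30515, lat 10.16424.
Field (20°×10°, letters A–R): lon ⌊315.30515/20⌋ = 15 → P; lat ⌊10.16424/10⌋ = 1 → B.
Square (2°×1°, digits 0–9): lon ⌊15.30515/2⌋ = 7; lat ⌊0.16424/1⌋ = 0.
Subsquare (5′×2.5′, letters a–x): lon ⌊1.30515/0.0833333⌋ = 15 → p; lat ⌊0.16424/0.0416667⌋ = 3 → d.
Extended square (30″×15″, digits 0–9): lon ⌊0.05515/0.00833333⌋ = 6; lat ⌊0.03924/0.00416667⌋ = 9.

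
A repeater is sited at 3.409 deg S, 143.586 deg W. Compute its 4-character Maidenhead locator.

Offset from 180°W / 90°S: lon 36.41°, lat 86.59°.
Field: lon ⌊36.41/20⌋ = 1 → B; lat ⌊86.59/10⌋ = 8 → I.
Square: lon ⌊16.41/2⌋ = 8; lat ⌊6.59/1⌋ = 6.

BI86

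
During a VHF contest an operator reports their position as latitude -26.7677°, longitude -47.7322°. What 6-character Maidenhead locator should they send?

GG63df

Add 180° to longitude and 90° to latitude: 132.2678, 63.2323.
Field (20°×10°, letters A–R): 132.2678/20 → 6 → G, 63.2323/10 → 6 → G; chars GG.
Square (2°×1°, digits 0–9): 12.2678/2 → 6, 3.2323/1 → 3; chars 63.
Subsquare (5′×2.5′, letters a–x): 0.2678/0.0833333 → 3 → d, 0.2323/0.0416667 → 5 → f; chars df.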